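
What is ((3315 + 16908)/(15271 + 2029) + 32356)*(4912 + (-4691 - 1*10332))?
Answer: -5659925701553/17300 ≈ -3.2716e+8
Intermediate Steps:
((3315 + 16908)/(15271 + 2029) + 32356)*(4912 + (-4691 - 1*10332)) = (20223/17300 + 32356)*(4912 + (-4691 - 10332)) = (20223*(1/17300) + 32356)*(4912 - 15023) = (20223/17300 + 32356)*(-10111) = (559779023/17300)*(-10111) = -5659925701553/17300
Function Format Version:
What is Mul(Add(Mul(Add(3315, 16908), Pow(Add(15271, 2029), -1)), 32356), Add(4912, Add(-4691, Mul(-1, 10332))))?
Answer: Rational(-5659925701553, 17300) ≈ -3.2716e+8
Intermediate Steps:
Mul(Add(Mul(Add(3315, 16908), Pow(Add(15271, 2029), -1)), 32356), Add(4912, Add(-4691, Mul(-1, 10332)))) = Mul(Add(Mul(20223, Pow(17300, -1)), 32356), Add(4912, Add(-4691, -10332))) = Mul(Add(Mul(20223, Rational(1, 17300)), 32356), Add(4912, -15023)) = Mul(Add(Rational(20223, 17300), 32356), -10111) = Mul(Rational(559779023, 17300), -10111) = Rational(-5659925701553, 17300)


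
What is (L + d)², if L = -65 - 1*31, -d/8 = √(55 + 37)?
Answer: 15104 + 3072*√23 ≈ 29837.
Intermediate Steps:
d = -16*√23 (d = -8*√(55 + 37) = -16*√23 ≈ -76.733)
L = -96 (L = -65 - 31 = -96)
(L + d)² = (-96 - 16*√23)²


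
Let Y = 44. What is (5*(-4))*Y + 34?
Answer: -846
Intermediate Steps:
(5*(-4))*Y + 34 = (5*(-4))*44 + 34 = -20*44 + 34 = -880 + 34 = -846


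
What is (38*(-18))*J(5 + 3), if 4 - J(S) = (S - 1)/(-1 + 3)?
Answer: -342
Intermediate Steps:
J(S) = 9/2 - S/2 (J(S) = 4 - (S - 1)/(-1 + 3) = 4 - (-1 + S)/2 = 4 - (-1/2 + S/2) = 4 + (1/2 - S/2) = 9/2 - S/2)
(38*(-18))*J(5 + 3) = (38*(-18))*(9/2 - (5 + 3)/2) = -684*(9/2 - 1/2*8) = -684*(9/2 - 4) = -684*1/2 = -342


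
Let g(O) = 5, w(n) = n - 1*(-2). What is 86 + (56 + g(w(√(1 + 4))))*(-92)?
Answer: -5526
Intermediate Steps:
w(n) = 2 + n (w(n) = n + 2 = 2 + n)
86 + (56 + g(w(√(1 + 4))))*(-92) = 86 + (56 + 5)*(-92) = 86 + 61*(-92) = 86 - 5612 = -5526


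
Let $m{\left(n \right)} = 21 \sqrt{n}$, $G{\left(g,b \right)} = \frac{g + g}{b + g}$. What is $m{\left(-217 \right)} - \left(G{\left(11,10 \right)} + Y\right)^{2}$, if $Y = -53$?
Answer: $- \frac{1190281}{441} + 21 i \sqrt{217} \approx -2699.1 + 309.35 i$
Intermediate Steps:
$G{\left(g,b \right)} = \frac{2 g}{b + g}$
$m{\left(-217 \right)} - \left(G{\left(11,10 \right)} + Y\right)^{2} = 21 \sqrt{-217} - \left(2 \cdot 11 \frac{1}{10 + 11} - 53\right)^{2} = 21 i \sqrt{217} - \left(2 \cdot 11 \cdot \frac{1}{21} - 53\right)^{2} = 21 i \sqrt{217} - \left(\frac{22}{21} - 53\right)^{2} = 21 i \sqrt{217} - \left(- \frac{1091}{21}\right)^{2} = 21 i \sqrt{217} - \frac{1190281}{441} = - \frac{1190281}{441} + 21 i \sqrt{217}$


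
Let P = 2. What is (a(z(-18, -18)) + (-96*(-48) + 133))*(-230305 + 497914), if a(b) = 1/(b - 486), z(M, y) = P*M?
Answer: 220759673603/174 ≈ 1.2687e+9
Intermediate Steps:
z(M, y) = 2*M
a(b) = 1/(-486 + b)
(a(z(-18, -18)) + (-96*(-48) + 133))*(-230305 + 497914) = (1/(-486 + 2*(-18)) + (-96*(-48) + 133))*(-230305 + 497914) = (1/(-486 - 36) + (4608 + 133))*267609 = (1/(-522) + 4741)*267609 = (-1/522 + 4741)*267609 = (2474801/522)*267609 = 220759673603/174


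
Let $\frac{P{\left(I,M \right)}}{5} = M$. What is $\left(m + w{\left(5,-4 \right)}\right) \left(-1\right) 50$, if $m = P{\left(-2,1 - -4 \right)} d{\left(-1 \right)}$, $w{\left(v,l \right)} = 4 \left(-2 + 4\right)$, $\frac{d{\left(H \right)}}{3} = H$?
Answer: $3350$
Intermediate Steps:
$P{\left(I,M \right)} = 5 M$
$d{\left(H \right)} = 3 H$
$w{\left(v,l \right)} = 8$ ($w{\left(v,l \right)} = 4 \cdot 2 = 8$)
$m = -75$ ($m = 5 \left(1 - -4\right) 3 \left(-1\right) = 5 \left(1 + 4\right) \left(-3\right) = 5 \cdot 5 \left(-3\right) = 25 \left(-3\right) = -75$)
$\left(m + w{\left(5,-4 \right)}\right) \left(-1\right) 50 = \left(-75 + 8\right) \left(-1\right) 50 = \left(-67\right) \left(-1\right) 50 = 67 \cdot 50 = 3350$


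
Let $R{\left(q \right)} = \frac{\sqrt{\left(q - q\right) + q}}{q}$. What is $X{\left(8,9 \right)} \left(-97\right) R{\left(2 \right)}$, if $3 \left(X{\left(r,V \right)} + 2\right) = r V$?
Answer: $- 1067 \sqrt{2} \approx -1509.0$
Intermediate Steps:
$X{\left(r,V \right)} = -2 + \frac{V r}{3}$ ($X{\left(r,V \right)} = -2 + \frac{r V}{3} = -2 + \frac{V r}{3}$)
$R{\left(q \right)} = \frac{1}{\sqrt{q}}$ ($R{\left(q \right)} = \frac{\sqrt{0 + q}}{q} = \frac{\sqrt{q}}{q} = \frac{1}{\sqrt{q}}$)
$X{\left(8,9 \right)} \left(-97\right) R{\left(2 \right)} = \frac{\left(-2 + \frac{1}{3} \cdot 9 \cdot 8\right) \left(-97\right)}{\sqrt{2}} = \left(-2 + 24\right) \left(-97\right) \frac{\sqrt{2}}{2} = 22 \left(-97\right) \frac{\sqrt{2}}{2} = - 2134 \frac{\sqrt{2}}{2} = - 1067 \sqrt{2}$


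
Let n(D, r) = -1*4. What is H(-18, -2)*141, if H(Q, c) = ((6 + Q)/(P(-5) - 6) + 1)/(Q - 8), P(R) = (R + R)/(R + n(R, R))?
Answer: -2679/143 ≈ -18.734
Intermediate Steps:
n(D, r) = -4
P(R) = 2*R/(-4 + R) (P(R) = (R + R)/(R - 4) = (2*R)/(-4 + R) = 2*R/(-4 + R))
H(Q, c) = (-5/22 - 9*Q/44)/(-8 + Q) (H(Q, c) = ((6 + Q)/(2*(-5)/(-4 - 5) - 6) + 1)/(Q - 8) = ((6 + Q)/(2*(-5)/(-9) - 6) + 1)/(-8 + Q) = ((6 + Q)/(2*(-5)*(-⅑) - 6) + 1)/(-8 + Q) = ((6 + Q)/(10/9 - 6) + 1)/(-8 + Q) = ((6 + Q)/(-44/9) + 1)/(-8 + Q) = ((6 + Q)*(-9/44) + 1)/(-8 + Q) = ((-27/22 - 9*Q/44) + 1)/(-8 + Q) = (-5/22 - 9*Q/44)/(-8 + Q))
H(-18, -2)*141 = ((-10 - 9*(-18))/(44*(-8 - 18)))*141 = ((1/44)*(-10 + 162)/(-26))*141 = ((1/44)*(-1/26)*152)*141 = -19/143*141 = -2679/143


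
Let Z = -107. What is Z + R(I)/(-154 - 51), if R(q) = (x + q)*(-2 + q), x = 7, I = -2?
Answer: -4383/41 ≈ -106.90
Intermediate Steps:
R(q) = (-2 + q)*(7 + q) (R(q) = (7 + q)*(-2 + q) = (-2 + q)*(7 + q))
Z + R(I)/(-154 - 51) = -107 + (-14 + (-2)**2 + 5*(-2))/(-154 - 51) = -107 + (-14 + 4 - 10)/(-205) = -107 - 1/205*(-20) = -107 + 4/41 = -4383/41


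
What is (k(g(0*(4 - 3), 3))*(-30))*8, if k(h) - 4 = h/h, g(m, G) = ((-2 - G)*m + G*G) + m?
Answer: -1200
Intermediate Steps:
g(m, G) = m + G² + m*(-2 - G) (g(m, G) = (m*(-2 - G) + G²) + m = (G² + m*(-2 - G)) + m = m + G² + m*(-2 - G))
k(h) = 5 (k(h) = 4 + h/h = 4 + 1 = 5)
(k(g(0*(4 - 3), 3))*(-30))*8 = (5*(-30))*8 = -150*8 = -1200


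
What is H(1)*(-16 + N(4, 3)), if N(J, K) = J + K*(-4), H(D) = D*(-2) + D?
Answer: 24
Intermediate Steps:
H(D) = -D (H(D) = -2*D + D = -D)
N(J, K) = J - 4*K
H(1)*(-16 + N(4, 3)) = (-1*1)*(-16 + (4 - 4*3)) = -(-16 + (4 - 12)) = -(-16 - 8) = -1*(-24) = 24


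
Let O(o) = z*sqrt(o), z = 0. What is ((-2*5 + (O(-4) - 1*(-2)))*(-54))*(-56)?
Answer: -24192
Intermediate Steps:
O(o) = 0 (O(o) = 0*sqrt(o) = 0)
((-2*5 + (O(-4) - 1*(-2)))*(-54))*(-56) = ((-2*5 + (0 - 1*(-2)))*(-54))*(-56) = ((-10 + (0 + 2))*(-54))*(-56) = ((-10 + 2)*(-54))*(-56) = -8*(-54)*(-56) = 432*(-56) = -24192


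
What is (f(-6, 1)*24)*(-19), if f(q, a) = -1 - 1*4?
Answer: 2280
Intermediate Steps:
f(q, a) = -5 (f(q, a) = -1 - 4 = -5)
(f(-6, 1)*24)*(-19) = -5*24*(-19) = -120*(-19) = 2280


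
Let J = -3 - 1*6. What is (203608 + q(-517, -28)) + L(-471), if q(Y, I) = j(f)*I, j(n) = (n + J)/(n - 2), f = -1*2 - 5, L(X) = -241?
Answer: 1829855/9 ≈ 2.0332e+5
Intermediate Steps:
J = -9 (J = -3 - 6 = -9)
f = -7 (f = -2 - 5 = -7)
j(n) = (-9 + n)/(-2 + n) (j(n) = (n - 9)/(n - 2) = (-9 + n)/(-2 + n))
q(Y, I) = 16*I/9 (q(Y, I) = ((-9 - 7)/(-2 - 7))*I = (-16/(-9))*I = (-1/9*(-16))*I = 16*I/9)
(203608 + q(-517, -28)) + L(-471) = (203608 + (16/9)*(-28)) - 241 = (203608 - 448/9) - 241 = 1832024/9 - 241 = 1829855/9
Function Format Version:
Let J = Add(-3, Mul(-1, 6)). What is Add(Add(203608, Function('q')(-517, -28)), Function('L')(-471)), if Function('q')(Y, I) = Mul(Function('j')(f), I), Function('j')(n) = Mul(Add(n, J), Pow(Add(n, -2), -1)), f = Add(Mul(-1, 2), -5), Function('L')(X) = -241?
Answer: Rational(1829855, 9) ≈ 2.0332e+5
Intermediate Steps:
J = -9 (J = Add(-3, -6) = -9)
f = -7 (f = Add(-2, -5) = -7)
Function('j')(n) = Mul(Pow(Add(-2, n), -1), Add(-9, n)) (Function('j')(n) = Mul(Add(n, -9), Pow(Add(n, -2), -1)) = Mul(Add(-9, n), Pow(Add(-2, n), -1)) = Mul(Pow(Add(-2, n), -1), Add(-9, n)))
Function('q')(Y, I) = Mul(Rational(16, 9), I) (Function('q')(Y, I) = Mul(Mul(Pow(Add(-2, -7), -1), Add(-9, -7)), I) = Mul(Mul(Pow(-9, -1), -16), I) = Mul(Mul(Rational(-1, 9), -16), I) = Mul(Rational(16, 9), I))
Add(Add(203608, Function('q')(-517, -28)), Function('L')(-471)) = Add(Add(203608, Mul(Rational(16, 9), -28)), -241) = Add(Add(203608, Rational(-448, 9)), -241) = Add(Rational(1832024, 9), -241) = Rational(1829855, 9)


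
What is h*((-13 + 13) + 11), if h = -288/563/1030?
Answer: -1584/289945 ≈ -0.0054631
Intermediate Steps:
h = -144/289945 (h = -288*1/563*(1/1030) = -288/563*1/1030 = -144/289945 ≈ -0.00049665)
h*((-13 + 13) + 11) = -144*((-13 + 13) + 11)/289945 = -144*(0 + 11)/289945 = -144/289945*11 = -1584/289945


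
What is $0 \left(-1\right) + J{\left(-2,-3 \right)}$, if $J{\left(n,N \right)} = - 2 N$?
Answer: $6$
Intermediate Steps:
$0 \left(-1\right) + J{\left(-2,-3 \right)} = 0 \left(-1\right) - -6 = 0 + 6 = 6$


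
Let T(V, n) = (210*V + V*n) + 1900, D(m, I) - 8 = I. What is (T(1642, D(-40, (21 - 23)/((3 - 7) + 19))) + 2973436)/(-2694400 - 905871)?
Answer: -49996096/54004065 ≈ -0.92578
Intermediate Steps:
D(m, I) = 8 + I
T(V, n) = 1900 + 210*V + V*n
(T(1642, D(-40, (21 - 23)/((3 - 7) + 19))) + 2973436)/(-2694400 - 905871) = ((1900 + 210*1642 + 1642*(8 + (21 - 23)/((3 - 7) + 19))) + 2973436)/(-2694400 - 905871) = ((1900 + 344820 + 1642*(8 - 2/(-4 + 19))) + 2973436)/(-3600271) = ((1900 + 344820 + 1642*(8 - 2/15)) + 2973436)*(-1/3600271) = ((1900 + 344820 + 1642*(118/15)) + 2973436)*(-1/3600271) = ((1900 + 344820 + 193756/15) + 2973436)*(-1/3600271) = (5394556/15 + 2973436)*(-1/3600271) = (49996096/15)*(-1/3600271) = -49996096/54004065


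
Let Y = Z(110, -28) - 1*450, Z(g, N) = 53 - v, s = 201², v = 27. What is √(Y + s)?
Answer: √39977 ≈ 199.94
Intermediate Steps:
s = 40401
Z(g, N) = 26 (Z(g, N) = 53 - 1*27 = 53 - 27 = 26)
Y = -424 (Y = 26 - 1*450 = 26 - 450 = -424)
√(Y + s) = √(-424 + 40401) = √39977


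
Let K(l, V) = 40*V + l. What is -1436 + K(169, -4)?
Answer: -1427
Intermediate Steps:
K(l, V) = l + 40*V
-1436 + K(169, -4) = -1436 + (169 + 40*(-4)) = -1436 + (169 - 160) = -1436 + 9 = -1427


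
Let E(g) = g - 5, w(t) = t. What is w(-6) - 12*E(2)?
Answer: 30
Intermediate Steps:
E(g) = -5 + g
w(-6) - 12*E(2) = -6 - 12*(-5 + 2) = -6 - 12*(-3) = -6 + 36 = 30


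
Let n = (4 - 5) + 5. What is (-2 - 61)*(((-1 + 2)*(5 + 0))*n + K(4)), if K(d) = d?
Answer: -1512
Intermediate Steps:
n = 4 (n = -1 + 5 = 4)
(-2 - 61)*(((-1 + 2)*(5 + 0))*n + K(4)) = (-2 - 61)*(((-1 + 2)*(5 + 0))*4 + 4) = -63*((1*5)*4 + 4) = -63*(5*4 + 4) = -63*(20 + 4) = -63*24 = -1512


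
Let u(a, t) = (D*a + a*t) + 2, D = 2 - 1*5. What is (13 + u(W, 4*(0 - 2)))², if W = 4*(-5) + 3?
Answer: 40804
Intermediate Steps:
D = -3 (D = 2 - 5 = -3)
W = -17 (W = -20 + 3 = -17)
u(a, t) = 2 - 3*a + a*t (u(a, t) = (-3*a + a*t) + 2 = 2 - 3*a + a*t)
(13 + u(W, 4*(0 - 2)))² = (13 + (2 - 3*(-17) - 68*(0 - 2)))² = (13 + (2 + 51 - 68*(-2)))² = (13 + (2 + 51 - 17*(-8)))² = (13 + (2 + 51 + 136))² = (13 + 189)² = 202² = 40804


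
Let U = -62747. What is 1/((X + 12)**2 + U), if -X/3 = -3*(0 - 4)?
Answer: -1/62171 ≈ -1.6085e-5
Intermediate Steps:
X = -36 (X = -(-9)*(0 - 4) = -(-9)*(-4) = -3*12 = -36)
1/((X + 12)**2 + U) = 1/((-36 + 12)**2 - 62747) = 1/((-24)**2 - 62747) = 1/(576 - 62747) = 1/(-62171) = -1/62171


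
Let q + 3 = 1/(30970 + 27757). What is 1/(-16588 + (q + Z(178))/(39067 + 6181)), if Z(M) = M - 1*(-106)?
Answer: -166079956/2754933278735 ≈ -6.0285e-5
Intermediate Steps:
Z(M) = 106 + M (Z(M) = M + 106 = 106 + M)
q = -176180/58727 (q = -3 + 1/(30970 + 27757) = -3 + 1/58727 = -176180/58727 ≈ -3.0000)
1/(-16588 + (q + Z(178))/(39067 + 6181)) = 1/(-16588 + (-176180/58727 + (106 + 178))/(39067 + 6181)) = 1/(-16588 + (-176180/58727 + 284)/45248) = 1/(-16588 + (16502288/58727)*(1/45248)) = 1/(-16588 + 1031393/166079956) = 1/(-2754933278735/166079956) = -166079956/2754933278735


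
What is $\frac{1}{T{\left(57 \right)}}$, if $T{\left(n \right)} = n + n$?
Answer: $\frac{1}{114} \approx 0.0087719$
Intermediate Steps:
$T{\left(n \right)} = 2 n$
$\frac{1}{T{\left(57 \right)}} = \frac{1}{2 \cdot 57} = \frac{1}{114}$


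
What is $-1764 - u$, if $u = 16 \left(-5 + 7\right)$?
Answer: $-1796$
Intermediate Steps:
$u = 32$ ($u = 16 \cdot 2 = 32$)
$-1764 - u = -1764 - 32 = -1796$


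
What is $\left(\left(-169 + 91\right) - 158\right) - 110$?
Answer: $-346$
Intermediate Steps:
$\left(\left(-169 + 91\right) - 158\right) - 110 = \left(-78 - 158\right) - 110 = -236 - 110 = -346$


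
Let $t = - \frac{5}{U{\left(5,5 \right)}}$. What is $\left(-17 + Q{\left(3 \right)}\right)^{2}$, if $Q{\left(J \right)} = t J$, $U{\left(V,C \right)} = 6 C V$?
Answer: $\frac{29241}{100} \approx 292.41$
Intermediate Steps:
$U{\left(V,C \right)} = 6 C V$
$t = - \frac{1}{30}$ ($t = - \frac{5}{6 \cdot 5 \cdot 5} = - \frac{5}{150} = \left(-5\right) \frac{1}{150} = - \frac{1}{30} \approx -0.033333$)
$Q{\left(J \right)} = - \frac{J}{30}$
$\left(-17 + Q{\left(3 \right)}\right)^{2} = \left(-17 - \frac{1}{10}\right)^{2} = \left(- \frac{171}{10}\right)^{2} = \frac{29241}{100}$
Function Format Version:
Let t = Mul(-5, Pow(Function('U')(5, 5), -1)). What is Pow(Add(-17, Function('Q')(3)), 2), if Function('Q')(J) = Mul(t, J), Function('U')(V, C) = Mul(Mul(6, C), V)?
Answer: Rational(29241, 100) ≈ 292.41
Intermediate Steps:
Function('U')(V, C) = Mul(6, C, V)
t = Rational(-1, 30) (t = Mul(-5, Pow(Mul(6, 5, 5), -1)) = Mul(-5, Pow(150, -1)) = Mul(-5, Rational(1, 150)) = Rational(-1, 30) ≈ -0.033333)
Function('Q')(J) = Mul(Rational(-1, 30), J)
Pow(Add(-17, Function('Q')(3)), 2) = Pow(Add(-17, Mul(Rational(-1, 30), 3)), 2) = Pow(Add(-17, Rational(-1, 10)), 2) = Pow(Rational(-171, 10), 2) = Rational(29241, 100)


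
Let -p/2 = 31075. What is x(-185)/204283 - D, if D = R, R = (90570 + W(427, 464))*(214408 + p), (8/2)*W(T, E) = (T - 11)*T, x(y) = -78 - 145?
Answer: -4198318055027915/204283 ≈ -2.0551e+10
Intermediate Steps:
p = -62150 (p = -2*31075 = -62150)
x(y) = -223
W(T, E) = T*(-11 + T)/4 (W(T, E) = ((T - 11)*T)/4 = ((-11 + T)*T)/4 = (T*(-11 + T))/4 = T*(-11 + T)/4)
R = 20551480324 (R = (90570 + (1/4)*427*(-11 + 427))*(214408 - 62150) = (90570 + (1/4)*427*416)*152258 = (90570 + 44408)*152258 = 134978*152258 = 20551480324)
D = 20551480324
x(-185)/204283 - D = -223/204283 - 1*20551480324 = -223*1/204283 - 20551480324 = -223/204283 - 20551480324 = -4198318055027915/204283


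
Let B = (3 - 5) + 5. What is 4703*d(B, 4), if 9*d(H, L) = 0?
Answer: 0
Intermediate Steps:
B = 3 (B = -2 + 5 = 3)
d(H, L) = 0 (d(H, L) = (1/9)*0 = 0)
4703*d(B, 4) = 4703*0 = 0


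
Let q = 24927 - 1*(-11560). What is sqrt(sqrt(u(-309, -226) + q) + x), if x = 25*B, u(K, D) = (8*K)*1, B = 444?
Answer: sqrt(11100 + sqrt(34015)) ≈ 106.23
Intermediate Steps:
u(K, D) = 8*K
q = 36487 (q = 24927 + 11560 = 36487)
x = 11100 (x = 25*444 = 11100)
sqrt(sqrt(u(-309, -226) + q) + x) = sqrt(sqrt(8*(-309) + 36487) + 11100) = sqrt(sqrt(-2472 + 36487) + 11100) = sqrt(sqrt(34015) + 11100) = sqrt(11100 + sqrt(34015))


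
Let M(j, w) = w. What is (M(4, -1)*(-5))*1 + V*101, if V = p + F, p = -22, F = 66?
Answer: 4449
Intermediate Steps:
V = 44 (V = -22 + 66 = 44)
(M(4, -1)*(-5))*1 + V*101 = -1*(-5)*1 + 44*101 = 5*1 + 4444 = 5 + 4444 = 4449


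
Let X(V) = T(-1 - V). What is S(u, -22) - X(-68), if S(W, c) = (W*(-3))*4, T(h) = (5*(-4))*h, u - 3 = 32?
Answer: 920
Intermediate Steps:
u = 35 (u = 3 + 32 = 35)
T(h) = -20*h
S(W, c) = -12*W (S(W, c) = -3*W*4 = -12*W)
X(V) = 20 + 20*V (X(V) = -20*(-1 - V) = 20 + 20*V)
S(u, -22) - X(-68) = -12*35 - (20 + 20*(-68)) = -420 - (20 - 1360) = -420 - 1*(-1340) = -420 + 1340 = 920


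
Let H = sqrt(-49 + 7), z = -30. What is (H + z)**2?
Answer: (30 - I*sqrt(42))**2 ≈ 858.0 - 388.84*I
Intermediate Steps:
H = I*sqrt(42) (H = sqrt(-42) = I*sqrt(42) ≈ 6.4807*I)
(H + z)**2 = (I*sqrt(42) - 30)**2 = (-30 + I*sqrt(42))**2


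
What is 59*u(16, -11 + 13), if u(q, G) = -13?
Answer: -767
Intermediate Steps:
59*u(16, -11 + 13) = 59*(-13) = -767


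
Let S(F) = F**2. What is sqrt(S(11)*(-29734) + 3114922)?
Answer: 2*I*sqrt(120723) ≈ 694.9*I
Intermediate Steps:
sqrt(S(11)*(-29734) + 3114922) = sqrt(11**2*(-29734) + 3114922) = sqrt(121*(-29734) + 3114922) = sqrt(-3597814 + 3114922) = sqrt(-482892) = 2*I*sqrt(120723)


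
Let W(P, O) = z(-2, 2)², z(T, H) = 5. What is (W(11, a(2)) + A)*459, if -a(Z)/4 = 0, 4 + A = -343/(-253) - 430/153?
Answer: 2269734/253 ≈ 8971.3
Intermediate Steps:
A = -211147/38709 (A = -4 + (-343/(-253) - 430/153) = -4 + (-343*(-1/253) - 430*1/153) = -4 + (343/253 - 430/153) = -4 - 56311/38709 = -211147/38709 ≈ -5.4547)
a(Z) = 0 (a(Z) = -4*0 = 0)
W(P, O) = 25 (W(P, O) = 5² = 25)
(W(11, a(2)) + A)*459 = (25 - 211147/38709)*459 = (756578/38709)*459 = 2269734/253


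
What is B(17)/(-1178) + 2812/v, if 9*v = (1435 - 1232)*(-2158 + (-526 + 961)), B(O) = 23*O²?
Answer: -2354727367/412027882 ≈ -5.7150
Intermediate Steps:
v = -349769/9 (v = ((1435 - 1232)*(-2158 + (-526 + 961)))/9 = (203*(-2158 + 435))/9 = (203*(-1723))/9 = (⅑)*(-349769) = -349769/9 ≈ -38863.)
B(17)/(-1178) + 2812/v = (23*17²)/(-1178) + 2812/(-349769/9) = (23*289)*(-1/1178) + 2812*(-9/349769) = 6647*(-1/1178) - 25308/349769 = -6647/1178 - 25308/349769 = -2354727367/412027882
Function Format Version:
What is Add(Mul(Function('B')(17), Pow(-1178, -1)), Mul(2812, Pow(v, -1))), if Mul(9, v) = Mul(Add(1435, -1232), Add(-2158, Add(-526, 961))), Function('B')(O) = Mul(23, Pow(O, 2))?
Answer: Rational(-2354727367, 412027882) ≈ -5.7150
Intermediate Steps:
v = Rational(-349769, 9) (v = Mul(Rational(1, 9), Mul(Add(1435, -1232), Add(-2158, Add(-526, 961)))) = Mul(Rational(1, 9), Mul(203, Add(-2158, 435))) = Mul(Rational(1, 9), Mul(203, -1723)) = Mul(Rational(1, 9), -349769) = Rational(-349769, 9) ≈ -38863.)
Add(Mul(Function('B')(17), Pow(-1178, -1)), Mul(2812, Pow(v, -1))) = Add(Mul(Mul(23, Pow(17, 2)), Pow(-1178, -1)), Mul(2812, Pow(Rational(-349769, 9), -1))) = Add(Mul(Mul(23, 289), Rational(-1, 1178)), Mul(2812, Rational(-9, 349769))) = Add(Mul(6647, Rational(-1, 1178)), Rational(-25308, 349769)) = Add(Rational(-6647, 1178), Rational(-25308, 349769)) = Rational(-2354727367, 412027882)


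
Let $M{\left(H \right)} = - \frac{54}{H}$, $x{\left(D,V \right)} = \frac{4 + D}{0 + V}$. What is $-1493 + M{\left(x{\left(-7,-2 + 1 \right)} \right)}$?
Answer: $-1511$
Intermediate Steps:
$x{\left(D,V \right)} = \frac{4 + D}{V}$
$-1493 + M{\left(x{\left(-7,-2 + 1 \right)} \right)} = -1493 - \frac{54}{\frac{1}{-2 + 1} \left(4 - 7\right)} = -1493 - \frac{54}{\frac{1}{-1} \left(-3\right)} = -1493 - \frac{54}{\left(-1\right) \left(-3\right)} = -1493 - \frac{54}{3} = -1493 - 18 = -1511$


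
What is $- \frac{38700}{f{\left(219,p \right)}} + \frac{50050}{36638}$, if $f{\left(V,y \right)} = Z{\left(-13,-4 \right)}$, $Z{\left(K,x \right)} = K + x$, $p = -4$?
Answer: $\frac{101338675}{44489} \approx 2277.8$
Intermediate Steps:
$f{\left(V,y \right)} = -17$ ($f{\left(V,y \right)} = -13 - 4 = -17$)
$- \frac{38700}{f{\left(219,p \right)}} + \frac{50050}{36638} = - \frac{38700}{-17} + \frac{50050}{36638} = \left(-38700\right) \left(- \frac{1}{17}\right) + 50050 \cdot \frac{1}{36638} = \frac{38700}{17} + \frac{3575}{2617} = \frac{101338675}{44489}$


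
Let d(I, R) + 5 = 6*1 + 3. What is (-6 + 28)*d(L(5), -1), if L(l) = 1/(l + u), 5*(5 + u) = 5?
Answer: 88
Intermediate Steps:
u = -4 (u = -5 + (⅕)*5 = -5 + 1 = -4)
L(l) = 1/(-4 + l) (L(l) = 1/(l - 4) = 1/(-4 + l))
d(I, R) = 4 (d(I, R) = -5 + (6*1 + 3) = -5 + (6 + 3) = -5 + 9 = 4)
(-6 + 28)*d(L(5), -1) = (-6 + 28)*4 = 22*4 = 88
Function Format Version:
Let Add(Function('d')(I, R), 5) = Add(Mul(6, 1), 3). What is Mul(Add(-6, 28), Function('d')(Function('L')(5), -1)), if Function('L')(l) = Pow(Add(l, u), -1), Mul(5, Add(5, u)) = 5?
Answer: 88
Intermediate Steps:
u = -4 (u = Add(-5, Mul(Rational(1, 5), 5)) = Add(-5, 1) = -4)
Function('L')(l) = Pow(Add(-4, l), -1) (Function('L')(l) = Pow(Add(l, -4), -1) = Pow(Add(-4, l), -1))
Function('d')(I, R) = 4 (Function('d')(I, R) = Add(-5, Add(Mul(6, 1), 3)) = Add(-5, Add(6, 3)) = Add(-5, 9) = 4)
Mul(Add(-6, 28), Function('d')(Function('L')(5), -1)) = Mul(Add(-6, 28), 4) = Mul(22, 4) = 88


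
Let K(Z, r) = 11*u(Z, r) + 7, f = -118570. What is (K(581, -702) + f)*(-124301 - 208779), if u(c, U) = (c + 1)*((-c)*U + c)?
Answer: -870915441840840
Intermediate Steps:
u(c, U) = (1 + c)*(c - U*c) (u(c, U) = (1 + c)*(-U*c + c) = (1 + c)*(c - U*c))
K(Z, r) = 7 + 11*Z*(1 + Z - r - Z*r) (K(Z, r) = 11*(Z*(1 + Z - r - r*Z)) + 7 = 11*(Z*(1 + Z - r - Z*r)) + 7 = 11*Z*(1 + Z - r - Z*r) + 7 = 7 + 11*Z*(1 + Z - r - Z*r))
(K(581, -702) + f)*(-124301 - 208779) = ((7 - 11*581*(-1 - 702 - 1*581 + 581*(-702))) - 118570)*(-124301 - 208779) = ((7 - 11*581*(-1 - 702 - 581 - 407862)) - 118570)*(-333080) = ((7 - 11*581*(-409146)) - 118570)*(-333080) = ((7 + 2614852086) - 118570)*(-333080) = (2614852093 - 118570)*(-333080) = 2614733523*(-333080) = -870915441840840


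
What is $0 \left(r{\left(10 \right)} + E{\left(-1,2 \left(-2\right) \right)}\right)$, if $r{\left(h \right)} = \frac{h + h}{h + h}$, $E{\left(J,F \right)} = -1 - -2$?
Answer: $0$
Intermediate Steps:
$E{\left(J,F \right)} = 1$ ($E{\left(J,F \right)} = -1 + 2 = 1$)
$r{\left(h \right)} = 1$ ($r{\left(h \right)} = \frac{2 h}{2 h} = 2 h \frac{1}{2 h} = 1$)
$0 \left(r{\left(10 \right)} + E{\left(-1,2 \left(-2\right) \right)}\right) = 0 \left(1 + 1\right) = 0 \cdot 2 = 0$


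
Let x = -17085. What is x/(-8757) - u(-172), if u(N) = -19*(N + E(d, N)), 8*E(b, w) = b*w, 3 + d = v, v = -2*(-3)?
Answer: -26221663/5838 ≈ -4491.5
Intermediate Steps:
v = 6
d = 3 (d = -3 + 6 = 3)
E(b, w) = b*w/8 (E(b, w) = (b*w)/8 = b*w/8)
u(N) = -209*N/8 (u(N) = -19*(N + (⅛)*3*N) = -19*(N + 3*N/8) = -209*N/8)
x/(-8757) - u(-172) = -17085/(-8757) - (-209)*(-172)/8 = -17085*(-1/8757) - 1*8987/2 = 5695/2919 - 8987/2 = -26221663/5838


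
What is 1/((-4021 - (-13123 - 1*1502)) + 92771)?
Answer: 1/103375 ≈ 9.6735e-6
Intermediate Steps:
1/((-4021 - (-13123 - 1*1502)) + 92771) = 1/((-4021 - (-13123 - 1502)) + 92771) = 1/((-4021 - 1*(-14625)) + 92771) = 1/((-4021 + 14625) + 92771) = 1/(10604 + 92771) = 1/103375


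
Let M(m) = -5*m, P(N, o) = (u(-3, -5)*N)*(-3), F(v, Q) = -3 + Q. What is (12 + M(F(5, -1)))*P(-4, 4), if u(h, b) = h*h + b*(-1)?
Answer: 5376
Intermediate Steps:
u(h, b) = h² - b
P(N, o) = -42*N (P(N, o) = (((-3)² - 1*(-5))*N)*(-3) = ((9 + 5)*N)*(-3) = (14*N)*(-3) = -42*N)
(12 + M(F(5, -1)))*P(-4, 4) = (12 - 5*(-3 - 1))*(-42*(-4)) = (12 - 5*(-4))*168 = (12 + 20)*168 = 32*168 = 5376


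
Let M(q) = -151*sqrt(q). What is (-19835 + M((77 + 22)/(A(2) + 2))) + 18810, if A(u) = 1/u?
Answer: -1025 - 453*sqrt(110)/5 ≈ -1975.2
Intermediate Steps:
(-19835 + M((77 + 22)/(A(2) + 2))) + 18810 = (-19835 - 151*sqrt(77 + 22)/sqrt(1/2 + 2)) + 18810 = (-19835 - 151*3*sqrt(11)/sqrt(1/2 + 2)) + 18810 = (-19835 - 151*3*sqrt(110)/5) + 18810 = (-19835 - 453*sqrt(110)/5) + 18810 = -1025 - 453*sqrt(110)/5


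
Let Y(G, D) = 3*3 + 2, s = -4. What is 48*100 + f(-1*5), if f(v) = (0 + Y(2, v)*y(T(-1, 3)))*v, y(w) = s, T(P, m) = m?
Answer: 5020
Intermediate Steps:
y(w) = -4
Y(G, D) = 11 (Y(G, D) = 9 + 2 = 11)
f(v) = -44*v (f(v) = (0 + 11*(-4))*v = (0 - 44)*v = -44*v)
48*100 + f(-1*5) = 48*100 - (-44)*5 = 4800 - 44*(-5) = 4800 + 220 = 5020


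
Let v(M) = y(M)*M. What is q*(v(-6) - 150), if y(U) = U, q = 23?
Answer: -2622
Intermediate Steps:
v(M) = M² (v(M) = M*M = M²)
q*(v(-6) - 150) = 23*((-6)² - 150) = 23*(36 - 150) = 23*(-114) = -2622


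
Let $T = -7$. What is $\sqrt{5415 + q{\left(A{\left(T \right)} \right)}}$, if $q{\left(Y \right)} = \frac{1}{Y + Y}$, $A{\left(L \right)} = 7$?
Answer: $\frac{\sqrt{1061354}}{14} \approx 73.587$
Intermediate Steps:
$q{\left(Y \right)} = \frac{1}{2 Y}$
$\sqrt{5415 + q{\left(A{\left(T \right)} \right)}} = \sqrt{5415 + \frac{1}{2 \cdot 7}} = \sqrt{5415 + \frac{1}{2} \cdot \frac{1}{7}} = \sqrt{5415 + \frac{1}{14}} = \sqrt{\frac{75811}{14}} = \frac{\sqrt{1061354}}{14}$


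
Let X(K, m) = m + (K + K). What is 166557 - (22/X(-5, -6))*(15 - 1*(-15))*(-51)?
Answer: 657813/4 ≈ 1.6445e+5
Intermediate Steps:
X(K, m) = m + 2*K
166557 - (22/X(-5, -6))*(15 - 1*(-15))*(-51) = 166557 - (22/(-6 + 2*(-5)))*(15 - 1*(-15))*(-51) = 166557 - (22/(-6 - 10))*(15 + 15)*(-51) = 166557 - (22/(-16))*30*(-51) = 166557 - (22*(-1/16))*30*(-51) = 166557 - (-11/8*30)*(-51) = 166557 - (-165)*(-51)/4 = 166557 - 1*8415/4 = 166557 - 8415/4 = 657813/4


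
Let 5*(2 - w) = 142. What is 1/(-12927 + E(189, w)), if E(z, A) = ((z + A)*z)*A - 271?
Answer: -25/20612674 ≈ -1.2128e-6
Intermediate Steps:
w = -132/5 (w = 2 - ⅕*142 = 2 - 142/5 = -132/5 ≈ -26.400)
E(z, A) = -271 + A*z*(A + z) (E(z, A) = ((A + z)*z)*A - 271 = (z*(A + z))*A - 271 = A*z*(A + z) - 271 = -271 + A*z*(A + z))
1/(-12927 + E(189, w)) = 1/(-12927 + (-271 - 132/5*189² + 189*(-132/5)²)) = 1/(-12927 + (-271 - 132/5*35721 + 189*(17424/25))) = 1/(-12927 + (-271 - 4715172/5 + 3293136/25)) = 1/(-12927 - 20289499/25) = 1/(-20612674/25) = -25/20612674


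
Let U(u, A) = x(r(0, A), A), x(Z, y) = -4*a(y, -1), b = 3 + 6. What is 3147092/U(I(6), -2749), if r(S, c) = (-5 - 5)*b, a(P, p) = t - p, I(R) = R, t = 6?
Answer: -786773/7 ≈ -1.1240e+5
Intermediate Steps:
a(P, p) = 6 - p
b = 9
r(S, c) = -90 (r(S, c) = (-5 - 5)*9 = -10*9 = -90)
x(Z, y) = -28 (x(Z, y) = -4*(6 - 1*(-1)) = -4*(6 + 1) = -4*7 = -28)
U(u, A) = -28
3147092/U(I(6), -2749) = 3147092/(-28) = 3147092*(-1/28) = -786773/7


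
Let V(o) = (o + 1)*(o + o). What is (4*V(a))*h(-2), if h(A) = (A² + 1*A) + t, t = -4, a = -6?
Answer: -480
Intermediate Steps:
h(A) = -4 + A + A² (h(A) = (A² + 1*A) - 4 = (A² + A) - 4 = (A + A²) - 4 = -4 + A + A²)
V(o) = 2*o*(1 + o) (V(o) = (1 + o)*(2*o) = 2*o*(1 + o))
(4*V(a))*h(-2) = (4*(2*(-6)*(1 - 6)))*(-4 - 2 + (-2)²) = (4*(2*(-6)*(-5)))*(-4 - 2 + 4) = (4*60)*(-2) = 240*(-2) = -480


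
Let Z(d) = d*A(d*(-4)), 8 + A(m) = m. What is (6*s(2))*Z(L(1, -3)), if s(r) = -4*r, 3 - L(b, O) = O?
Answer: 9216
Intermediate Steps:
L(b, O) = 3 - O
A(m) = -8 + m
Z(d) = d*(-8 - 4*d) (Z(d) = d*(-8 + d*(-4)) = d*(-8 - 4*d))
(6*s(2))*Z(L(1, -3)) = (6*(-4*2))*(-4*(3 - 1*(-3))*(2 + (3 - 1*(-3)))) = (6*(-8))*(-4*(3 + 3)*(2 + (3 + 3))) = -(-192)*6*(2 + 6) = -(-192)*6*8 = -48*(-192) = 9216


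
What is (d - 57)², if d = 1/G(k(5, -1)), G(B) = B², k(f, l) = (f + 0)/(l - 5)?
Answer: 1929321/625 ≈ 3086.9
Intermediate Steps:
k(f, l) = f/(-5 + l)
d = 36/25 (d = 1/((5/(-5 - 1))²) = 1/((5/(-6))²) = 1/((5*(-⅙))²) = 1/((-⅚)²) = 1/(25/36) = 36/25 ≈ 1.4400)
(d - 57)² = (36/25 - 57)² = (-1389/25)² = 1929321/625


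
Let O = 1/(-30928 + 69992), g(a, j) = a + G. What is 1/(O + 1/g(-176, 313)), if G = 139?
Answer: -1445368/39027 ≈ -37.035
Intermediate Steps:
g(a, j) = 139 + a (g(a, j) = a + 139 = 139 + a)
O = 1/39064 ≈ 2.5599e-5
1/(O + 1/g(-176, 313)) = 1/(1/39064 + 1/(139 - 176)) = 1/(1/39064 + 1/(-37)) = 1/(1/39064 - 1/37) = 1/(-39027/1445368) = -1445368/39027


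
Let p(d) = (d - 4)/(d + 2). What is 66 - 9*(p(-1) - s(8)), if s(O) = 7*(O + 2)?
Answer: 741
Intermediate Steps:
s(O) = 14 + 7*O (s(O) = 7*(2 + O) = 14 + 7*O)
p(d) = (-4 + d)/(2 + d)
66 - 9*(p(-1) - s(8)) = 66 - 9*((-4 - 1)/(2 - 1) - (14 + 7*8)) = 66 - 9*(-5/1 - (14 + 56)) = 66 - 9*(1*(-5) - 1*70) = 66 - 9*(-5 - 70) = 66 - 9*(-75) = 66 + 675 = 741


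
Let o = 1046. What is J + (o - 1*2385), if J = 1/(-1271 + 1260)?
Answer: -14730/11 ≈ -1339.1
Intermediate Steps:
J = -1/11 (J = 1/(-11) = -1/11 ≈ -0.090909)
J + (o - 1*2385) = -1/11 + (1046 - 1*2385) = -1/11 + (1046 - 2385) = -1/11 - 1339 = -14730/11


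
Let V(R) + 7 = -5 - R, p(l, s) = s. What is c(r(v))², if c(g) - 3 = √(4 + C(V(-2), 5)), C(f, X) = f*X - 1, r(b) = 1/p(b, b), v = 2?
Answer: (3 + I*√47)² ≈ -38.0 + 41.134*I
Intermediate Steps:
V(R) = -12 - R (V(R) = -7 + (-5 - R) = -12 - R)
r(b) = 1/b
C(f, X) = -1 + X*f (C(f, X) = X*f - 1 = -1 + X*f)
c(g) = 3 + I*√47 (c(g) = 3 + √(4 + (-1 + 5*(-12 - 1*(-2)))) = 3 + √(4 + (-1 + 5*(-12 + 2))) = 3 + √(4 + (-1 + 5*(-10))) = 3 + √(4 + (-1 - 50)) = 3 + √(4 - 51) = 3 + √(-47) = 3 + I*√47)
c(r(v))² = (3 + I*√47)²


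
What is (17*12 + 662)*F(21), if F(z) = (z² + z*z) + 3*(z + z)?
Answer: 872928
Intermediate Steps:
F(z) = 2*z² + 6*z (F(z) = (z² + z²) + 3*(2*z) = 2*z² + 6*z)
(17*12 + 662)*F(21) = (17*12 + 662)*(2*21*(3 + 21)) = (204 + 662)*(2*21*24) = 866*1008 = 872928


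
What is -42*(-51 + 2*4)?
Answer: 1806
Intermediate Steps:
-42*(-51 + 2*4) = -42*(-51 + 8) = -42*(-43) = 1806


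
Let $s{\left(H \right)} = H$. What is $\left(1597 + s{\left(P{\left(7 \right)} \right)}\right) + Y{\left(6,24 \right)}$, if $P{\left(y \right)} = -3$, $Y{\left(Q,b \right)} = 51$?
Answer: $1645$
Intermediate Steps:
$\left(1597 + s{\left(P{\left(7 \right)} \right)}\right) + Y{\left(6,24 \right)} = \left(1597 - 3\right) + 51 = 1594 + 51 = 1645$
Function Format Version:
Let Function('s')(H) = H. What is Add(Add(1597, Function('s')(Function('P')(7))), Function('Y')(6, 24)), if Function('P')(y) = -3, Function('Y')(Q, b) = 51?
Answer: 1645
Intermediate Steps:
Add(Add(1597, Function('s')(Function('P')(7))), Function('Y')(6, 24)) = Add(Add(1597, -3), 51) = Add(1594, 51) = 1645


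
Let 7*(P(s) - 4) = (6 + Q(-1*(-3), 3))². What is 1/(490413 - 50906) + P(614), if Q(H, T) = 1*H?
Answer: 47906270/3076549 ≈ 15.571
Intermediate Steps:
Q(H, T) = H
P(s) = 109/7 (P(s) = 4 + (6 - 1*(-3))²/7 = 4 + (6 + 3)²/7 = 4 + (⅐)*9² = 4 + (⅐)*81 = 4 + 81/7 = 109/7)
1/(490413 - 50906) + P(614) = 1/(490413 - 50906) + 109/7 = 1/439507 + 109/7 = 47906270/3076549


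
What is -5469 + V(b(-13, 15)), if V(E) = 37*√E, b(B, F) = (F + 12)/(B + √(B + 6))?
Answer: -5469 + 111*√3*√(-1/(13 - I*√7)) ≈ -5463.7 - 52.519*I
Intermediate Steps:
b(B, F) = (12 + F)/(B + √(6 + B))
-5469 + V(b(-13, 15)) = -5469 + 37*√((12 + 15)/(-13 + √(6 - 13))) = -5469 + 37*√(27/(-13 + √(-7))) = -5469 + 37*√(27/(-13 + I*√7)) = -5469 + 37*(3*√3/√(-13 + I*√7)) = -5469 + 111*√3/√(-13 + I*√7)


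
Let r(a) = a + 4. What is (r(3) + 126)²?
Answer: 17689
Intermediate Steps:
r(a) = 4 + a
(r(3) + 126)² = ((4 + 3) + 126)² = (7 + 126)² = 133² = 17689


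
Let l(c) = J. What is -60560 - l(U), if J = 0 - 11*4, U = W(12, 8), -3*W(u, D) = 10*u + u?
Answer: -60516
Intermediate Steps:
W(u, D) = -11*u/3 (W(u, D) = -(10*u + u)/3 = -11*u/3)
U = -44 (U = -11/3*12 = -44)
J = -44 (J = 0 - 44 = -44)
l(c) = -44
-60560 - l(U) = -60560 - 1*(-44) = -60560 + 44 = -60516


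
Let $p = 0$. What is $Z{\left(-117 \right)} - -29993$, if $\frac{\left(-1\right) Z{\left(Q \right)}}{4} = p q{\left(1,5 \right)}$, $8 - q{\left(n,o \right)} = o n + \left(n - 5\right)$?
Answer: $29993$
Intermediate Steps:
$q{\left(n,o \right)} = 13 - n - n o$ ($q{\left(n,o \right)} = 8 - \left(o n + \left(n - 5\right)\right) = 8 - \left(n o + \left(-5 + n\right)\right) = 8 - \left(-5 + n + n o\right) = 13 - n - n o$)
$Z{\left(Q \right)} = 0$ ($Z{\left(Q \right)} = - 4 \cdot 0 \left(13 - 1 - 1 \cdot 5\right) = - 4 \cdot 0 \left(13 - 1 - 5\right) = - 4 \cdot 0 \cdot 7 = \left(-4\right) 0 = 0$)
$Z{\left(-117 \right)} - -29993 = 0 - -29993 = 0 + 29993 = 29993$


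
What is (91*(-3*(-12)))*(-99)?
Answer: -324324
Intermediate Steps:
(91*(-3*(-12)))*(-99) = (91*36)*(-99) = 3276*(-99) = -324324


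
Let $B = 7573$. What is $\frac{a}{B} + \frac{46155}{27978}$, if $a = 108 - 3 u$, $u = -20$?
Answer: $\frac{118077373}{70625798} \approx 1.6719$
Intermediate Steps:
$a = 168$ ($a = 108 - -60 = 108 + 60 = 168$)
$\frac{a}{B} + \frac{46155}{27978} = \frac{168}{7573} + \frac{46155}{27978} = 168 \cdot \frac{1}{7573} + 46155 \cdot \frac{1}{27978} = \frac{168}{7573} + \frac{15385}{9326} = \frac{118077373}{70625798}$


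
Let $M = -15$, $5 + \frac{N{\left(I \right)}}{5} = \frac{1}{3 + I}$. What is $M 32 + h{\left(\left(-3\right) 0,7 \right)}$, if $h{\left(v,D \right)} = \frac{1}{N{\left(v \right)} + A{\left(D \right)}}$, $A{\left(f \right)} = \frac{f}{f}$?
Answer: $- \frac{32163}{67} \approx -480.04$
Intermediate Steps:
$N{\left(I \right)} = -25 + \frac{5}{3 + I}$
$A{\left(f \right)} = 1$
$h{\left(v,D \right)} = \frac{1}{1 + \frac{5 \left(-14 - 5 v\right)}{3 + v}}$ ($h{\left(v,D \right)} = \frac{1}{\frac{5 \left(-14 - 5 v\right)}{3 + v} + 1} = \frac{1}{1 + \frac{5 \left(-14 - 5 v\right)}{3 + v}}$)
$M 32 + h{\left(\left(-3\right) 0,7 \right)} = \left(-15\right) 32 + \frac{3 - 0}{-67 - 24 \left(\left(-3\right) 0\right)} = -480 + \frac{3 + 0}{-67 - 0} = -480 + \frac{1}{-67 + 0} \cdot 3 = -480 + \frac{1}{-67} \cdot 3 = -480 - \frac{3}{67} = - \frac{32163}{67}$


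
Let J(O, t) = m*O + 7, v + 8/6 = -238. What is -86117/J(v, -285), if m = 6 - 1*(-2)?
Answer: 258351/5723 ≈ 45.143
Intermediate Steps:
v = -718/3 (v = -4/3 - 238 = -718/3 ≈ -239.33)
m = 8 (m = 6 + 2 = 8)
J(O, t) = 7 + 8*O (J(O, t) = 8*O + 7 = 7 + 8*O)
-86117/J(v, -285) = -86117/(7 + 8*(-718/3)) = -86117/(7 - 5744/3) = -86117/(-5723/3) = -86117*(-3/5723) = 258351/5723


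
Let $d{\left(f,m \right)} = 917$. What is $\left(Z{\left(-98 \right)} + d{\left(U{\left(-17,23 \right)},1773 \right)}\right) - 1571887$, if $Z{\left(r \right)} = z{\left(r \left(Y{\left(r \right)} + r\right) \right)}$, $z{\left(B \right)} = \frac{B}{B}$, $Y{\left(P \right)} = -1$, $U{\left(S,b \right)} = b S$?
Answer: $-1570969$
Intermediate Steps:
$U{\left(S,b \right)} = S b$
$z{\left(B \right)} = 1$
$Z{\left(r \right)} = 1$
$\left(Z{\left(-98 \right)} + d{\left(U{\left(-17,23 \right)},1773 \right)}\right) - 1571887 = \left(1 + 917\right) - 1571887 = 918 - 1571887 = -1570969$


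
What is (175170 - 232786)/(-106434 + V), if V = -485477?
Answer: 57616/591911 ≈ 0.097339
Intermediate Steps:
(175170 - 232786)/(-106434 + V) = (175170 - 232786)/(-106434 - 485477) = -57616/(-591911) = -57616*(-1/591911) = 57616/591911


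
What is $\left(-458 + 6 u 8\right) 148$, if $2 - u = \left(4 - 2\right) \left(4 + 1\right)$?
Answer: $-124616$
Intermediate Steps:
$u = -8$ ($u = 2 - \left(4 - 2\right) \left(4 + 1\right) = 2 - 2 \cdot 5 = 2 - 10 = -8$)
$\left(-458 + 6 u 8\right) 148 = \left(-458 + 6 \left(-8\right) 8\right) 148 = \left(-458 - 384\right) 148 = \left(-842\right) 148 = -124616$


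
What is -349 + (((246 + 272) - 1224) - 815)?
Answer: -1870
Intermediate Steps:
-349 + (((246 + 272) - 1224) - 815) = -349 + ((518 - 1224) - 815) = -349 + (-706 - 815) = -349 - 1521 = -1870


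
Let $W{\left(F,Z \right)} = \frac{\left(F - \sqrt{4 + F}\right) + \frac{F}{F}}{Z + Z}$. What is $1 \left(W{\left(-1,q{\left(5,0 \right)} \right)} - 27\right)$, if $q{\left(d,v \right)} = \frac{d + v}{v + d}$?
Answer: $-27 - \frac{\sqrt{3}}{2} \approx -27.866$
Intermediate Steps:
$q{\left(d,v \right)} = 1$ ($q{\left(d,v \right)} = \frac{d + v}{d + v} = 1$)
$W{\left(F,Z \right)} = \frac{1 + F - \sqrt{4 + F}}{2 Z}$ ($W{\left(F,Z \right)} = \frac{\left(F - \sqrt{4 + F}\right) + 1}{2 Z} = \left(1 + F - \sqrt{4 + F}\right) \frac{1}{2 Z} = \frac{1 + F - \sqrt{4 + F}}{2 Z}$)
$1 \left(W{\left(-1,q{\left(5,0 \right)} \right)} - 27\right) = 1 \left(\frac{1 - 1 - \sqrt{4 - 1}}{2 \cdot 1} - 27\right) = 1 \left(\frac{1}{2} \cdot 1 \left(1 - 1 - \sqrt{3}\right) - 27\right) = 1 \left(\frac{1}{2} \cdot 1 \left(- \sqrt{3}\right) - 27\right) = 1 \left(- \frac{\sqrt{3}}{2} - 27\right) = 1 \left(-27 - \frac{\sqrt{3}}{2}\right) = -27 - \frac{\sqrt{3}}{2}$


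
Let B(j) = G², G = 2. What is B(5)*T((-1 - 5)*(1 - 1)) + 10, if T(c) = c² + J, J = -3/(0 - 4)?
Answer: 13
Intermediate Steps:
J = ¾ (J = -3/(-4) = -3*(-¼) = ¾ ≈ 0.75000)
B(j) = 4 (B(j) = 2² = 4)
T(c) = ¾ + c² (T(c) = c² + ¾ = ¾ + c²)
B(5)*T((-1 - 5)*(1 - 1)) + 10 = 4*(¾ + ((-1 - 5)*(1 - 1))²) + 10 = 4*(¾ + (-6*0)²) + 10 = 4*(¾ + 0²) + 10 = 4*(¾ + 0) + 10 = 4*(¾) + 10 = 3 + 10 = 13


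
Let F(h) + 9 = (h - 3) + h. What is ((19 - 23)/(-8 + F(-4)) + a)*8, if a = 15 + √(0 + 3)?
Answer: 848/7 + 8*√3 ≈ 135.00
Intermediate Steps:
F(h) = -12 + 2*h (F(h) = -9 + ((h - 3) + h) = -9 + ((-3 + h) + h) = -9 + (-3 + 2*h) = -12 + 2*h)
a = 15 + √3 ≈ 16.732
((19 - 23)/(-8 + F(-4)) + a)*8 = ((19 - 23)/(-8 + (-12 + 2*(-4))) + (15 + √3))*8 = (-4/(-8 + (-12 - 8)) + (15 + √3))*8 = (-4/(-8 - 20) + (15 + √3))*8 = (-4/(-28) + (15 + √3))*8 = (-4*(-1/28) + (15 + √3))*8 = (⅐ + (15 + √3))*8 = (106/7 + √3)*8 = 848/7 + 8*√3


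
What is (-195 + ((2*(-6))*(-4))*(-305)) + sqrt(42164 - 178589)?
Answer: -14835 + 5*I*sqrt(5457) ≈ -14835.0 + 369.36*I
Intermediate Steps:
(-195 + ((2*(-6))*(-4))*(-305)) + sqrt(42164 - 178589) = (-195 - 12*(-4)*(-305)) + sqrt(-136425) = (-195 + 48*(-305)) + 5*I*sqrt(5457) = (-195 - 14640) + 5*I*sqrt(5457) = -14835 + 5*I*sqrt(5457)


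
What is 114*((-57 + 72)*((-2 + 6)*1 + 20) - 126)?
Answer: 26676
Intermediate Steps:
114*((-57 + 72)*((-2 + 6)*1 + 20) - 126) = 114*(15*(4*1 + 20) - 126) = 114*(15*(4 + 20) - 126) = 114*(15*24 - 126) = 114*(360 - 126) = 114*234 = 26676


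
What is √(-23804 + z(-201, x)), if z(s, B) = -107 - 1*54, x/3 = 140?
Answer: I*√23965 ≈ 154.81*I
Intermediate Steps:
x = 420 (x = 3*140 = 420)
z(s, B) = -161 (z(s, B) = -107 - 54 = -161)
√(-23804 + z(-201, x)) = √(-23804 - 161) = √(-23965) = I*√23965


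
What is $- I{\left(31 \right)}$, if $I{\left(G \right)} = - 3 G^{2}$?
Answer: $2883$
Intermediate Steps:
$- I{\left(31 \right)} = - \left(-3\right) 31^{2} = - \left(-3\right) 961 = \left(-1\right) \left(-2883\right) = 2883$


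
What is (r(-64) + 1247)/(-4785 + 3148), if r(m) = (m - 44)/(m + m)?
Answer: -39931/52384 ≈ -0.76227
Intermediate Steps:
r(m) = (-44 + m)/(2*m) (r(m) = (-44 + m)/((2*m)) = (-44 + m)*(1/(2*m)) = (-44 + m)/(2*m))
(r(-64) + 1247)/(-4785 + 3148) = ((1/2)*(-44 - 64)/(-64) + 1247)/(-4785 + 3148) = ((1/2)*(-1/64)*(-108) + 1247)/(-1637) = (27/32 + 1247)*(-1/1637) = (39931/32)*(-1/1637) = -39931/52384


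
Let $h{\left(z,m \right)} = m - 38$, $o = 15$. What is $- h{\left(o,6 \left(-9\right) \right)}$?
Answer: $92$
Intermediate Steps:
$h{\left(z,m \right)} = -38 + m$ ($h{\left(z,m \right)} = m - 38 = -38 + m$)
$- h{\left(o,6 \left(-9\right) \right)} = - (-38 + 6 \left(-9\right)) = - (-38 - 54) = \left(-1\right) \left(-92\right) = 92$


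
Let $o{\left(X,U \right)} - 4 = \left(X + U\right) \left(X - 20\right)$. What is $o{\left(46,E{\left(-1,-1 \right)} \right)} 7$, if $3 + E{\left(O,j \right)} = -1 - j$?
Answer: $7854$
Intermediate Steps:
$E{\left(O,j \right)} = -4 - j$ ($E{\left(O,j \right)} = -3 - \left(1 + j\right) = -4 - j$)
$o{\left(X,U \right)} = 4 + \left(-20 + X\right) \left(U + X\right)$ ($o{\left(X,U \right)} = 4 + \left(X + U\right) \left(X - 20\right) = 4 + \left(U + X\right) \left(-20 + X\right) = 4 + \left(-20 + X\right) \left(U + X\right)$)
$o{\left(46,E{\left(-1,-1 \right)} \right)} 7 = \left(4 + 46^{2} - 20 \left(-4 - -1\right) - 920 + \left(-4 - -1\right) 46\right) 7 = \left(4 + 2116 - 20 \left(-4 + 1\right) - 920 + \left(-4 + 1\right) 46\right) 7 = \left(4 + 2116 - -60 - 920 - 138\right) 7 = \left(4 + 2116 + 60 - 920 - 138\right) 7 = 1122 \cdot 7 = 7854$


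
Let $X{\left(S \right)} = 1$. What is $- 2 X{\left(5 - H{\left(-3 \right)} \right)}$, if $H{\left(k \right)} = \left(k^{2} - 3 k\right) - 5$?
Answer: $-2$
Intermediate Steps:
$H{\left(k \right)} = -5 + k^{2} - 3 k$
$- 2 X{\left(5 - H{\left(-3 \right)} \right)} = \left(-2\right) 1 = -2$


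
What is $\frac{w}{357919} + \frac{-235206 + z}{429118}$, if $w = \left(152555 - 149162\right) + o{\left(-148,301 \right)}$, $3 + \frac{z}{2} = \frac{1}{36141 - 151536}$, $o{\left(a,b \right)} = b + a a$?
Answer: $- \frac{4223588623587559}{8861729336289795} \approx -0.47661$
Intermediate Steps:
$o{\left(a,b \right)} = b + a^{2}$
$z = - \frac{692372}{115395}$ ($z = -6 + \frac{2}{36141 - 151536} = -6 + \frac{2}{-115395} = -6 + 2 \left(- \frac{1}{115395}\right) = -6 - \frac{2}{115395} = - \frac{692372}{115395} \approx -6.0$)
$w = 25598$ ($w = \left(152555 - 149162\right) + \left(301 + \left(-148\right)^{2}\right) = 3393 + \left(301 + 21904\right) = 3393 + 22205 = 25598$)
$\frac{w}{357919} + \frac{-235206 + z}{429118} = \frac{25598}{357919} + \frac{-235206 - \frac{692372}{115395}}{429118} = 25598 \cdot \frac{1}{357919} - \frac{13571144371}{24759035805} = \frac{25598}{357919} - \frac{13571144371}{24759035805} = - \frac{4223588623587559}{8861729336289795}$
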